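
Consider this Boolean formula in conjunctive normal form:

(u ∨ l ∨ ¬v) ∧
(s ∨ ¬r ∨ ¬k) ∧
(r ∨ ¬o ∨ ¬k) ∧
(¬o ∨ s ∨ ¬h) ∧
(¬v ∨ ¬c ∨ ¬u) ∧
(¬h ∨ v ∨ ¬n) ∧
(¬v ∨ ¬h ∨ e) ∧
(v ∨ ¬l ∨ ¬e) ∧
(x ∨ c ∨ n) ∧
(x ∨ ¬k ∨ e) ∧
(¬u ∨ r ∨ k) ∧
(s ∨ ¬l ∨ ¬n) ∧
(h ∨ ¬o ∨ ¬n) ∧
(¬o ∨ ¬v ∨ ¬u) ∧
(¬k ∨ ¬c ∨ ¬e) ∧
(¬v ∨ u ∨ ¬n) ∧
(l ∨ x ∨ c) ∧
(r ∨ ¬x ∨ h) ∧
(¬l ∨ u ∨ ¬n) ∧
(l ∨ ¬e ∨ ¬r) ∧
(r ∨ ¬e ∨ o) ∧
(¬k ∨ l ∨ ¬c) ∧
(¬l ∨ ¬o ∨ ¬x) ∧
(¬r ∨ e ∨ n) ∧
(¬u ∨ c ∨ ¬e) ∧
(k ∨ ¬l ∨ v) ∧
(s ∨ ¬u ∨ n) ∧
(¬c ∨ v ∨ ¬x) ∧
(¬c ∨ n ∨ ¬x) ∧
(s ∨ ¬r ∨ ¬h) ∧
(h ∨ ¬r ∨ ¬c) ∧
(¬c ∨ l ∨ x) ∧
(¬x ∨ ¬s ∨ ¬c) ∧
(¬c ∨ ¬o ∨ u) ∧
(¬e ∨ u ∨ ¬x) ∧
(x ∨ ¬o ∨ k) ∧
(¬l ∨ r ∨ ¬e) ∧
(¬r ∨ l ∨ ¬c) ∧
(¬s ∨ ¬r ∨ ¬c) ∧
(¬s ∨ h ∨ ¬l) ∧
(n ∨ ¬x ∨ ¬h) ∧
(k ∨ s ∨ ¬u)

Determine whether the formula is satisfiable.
Yes

Yes, the formula is satisfiable.

One satisfying assignment is: e=False, h=False, n=False, l=True, v=True, k=False, s=False, r=False, c=True, o=False, u=False, x=False

Verification: With this assignment, all 42 clauses evaluate to true.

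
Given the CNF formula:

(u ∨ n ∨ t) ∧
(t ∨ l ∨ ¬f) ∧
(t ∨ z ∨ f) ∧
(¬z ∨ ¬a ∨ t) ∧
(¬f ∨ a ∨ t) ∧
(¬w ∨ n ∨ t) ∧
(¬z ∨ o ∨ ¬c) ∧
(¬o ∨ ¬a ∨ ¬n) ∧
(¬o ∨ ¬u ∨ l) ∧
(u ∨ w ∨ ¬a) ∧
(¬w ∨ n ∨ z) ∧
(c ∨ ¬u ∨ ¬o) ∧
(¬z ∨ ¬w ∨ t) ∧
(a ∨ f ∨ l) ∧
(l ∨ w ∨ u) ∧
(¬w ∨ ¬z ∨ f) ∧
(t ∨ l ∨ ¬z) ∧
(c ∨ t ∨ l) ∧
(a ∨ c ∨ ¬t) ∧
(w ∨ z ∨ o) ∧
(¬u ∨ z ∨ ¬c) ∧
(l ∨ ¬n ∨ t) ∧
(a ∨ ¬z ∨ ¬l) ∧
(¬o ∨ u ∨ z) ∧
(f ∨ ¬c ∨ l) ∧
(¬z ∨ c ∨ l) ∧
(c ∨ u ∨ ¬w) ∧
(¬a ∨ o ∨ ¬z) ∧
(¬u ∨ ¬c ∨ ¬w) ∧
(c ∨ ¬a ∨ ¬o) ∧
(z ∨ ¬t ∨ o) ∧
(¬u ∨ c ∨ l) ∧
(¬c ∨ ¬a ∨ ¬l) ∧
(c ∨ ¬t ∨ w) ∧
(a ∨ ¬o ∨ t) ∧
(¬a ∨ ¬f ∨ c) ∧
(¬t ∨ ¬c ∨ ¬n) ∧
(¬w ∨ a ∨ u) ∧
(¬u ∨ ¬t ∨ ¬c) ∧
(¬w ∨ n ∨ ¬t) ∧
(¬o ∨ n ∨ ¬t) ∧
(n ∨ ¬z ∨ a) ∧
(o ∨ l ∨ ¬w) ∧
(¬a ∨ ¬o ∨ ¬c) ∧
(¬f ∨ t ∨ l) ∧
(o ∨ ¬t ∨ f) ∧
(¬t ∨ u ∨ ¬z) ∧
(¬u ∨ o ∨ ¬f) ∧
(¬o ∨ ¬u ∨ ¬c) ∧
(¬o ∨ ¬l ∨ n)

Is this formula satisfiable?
No

No, the formula is not satisfiable.

No assignment of truth values to the variables can make all 50 clauses true simultaneously.

The formula is UNSAT (unsatisfiable).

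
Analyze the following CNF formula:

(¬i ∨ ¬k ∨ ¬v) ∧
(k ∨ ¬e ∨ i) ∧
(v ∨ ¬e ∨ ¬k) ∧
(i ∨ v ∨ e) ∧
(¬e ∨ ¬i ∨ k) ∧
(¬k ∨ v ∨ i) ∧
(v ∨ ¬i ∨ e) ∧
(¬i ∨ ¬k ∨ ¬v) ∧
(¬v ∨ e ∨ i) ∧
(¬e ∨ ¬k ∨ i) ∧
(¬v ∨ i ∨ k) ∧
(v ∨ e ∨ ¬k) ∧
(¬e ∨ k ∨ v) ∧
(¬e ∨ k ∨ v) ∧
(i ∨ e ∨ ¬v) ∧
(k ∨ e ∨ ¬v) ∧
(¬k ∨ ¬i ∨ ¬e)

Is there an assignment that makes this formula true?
No

No, the formula is not satisfiable.

No assignment of truth values to the variables can make all 17 clauses true simultaneously.

The formula is UNSAT (unsatisfiable).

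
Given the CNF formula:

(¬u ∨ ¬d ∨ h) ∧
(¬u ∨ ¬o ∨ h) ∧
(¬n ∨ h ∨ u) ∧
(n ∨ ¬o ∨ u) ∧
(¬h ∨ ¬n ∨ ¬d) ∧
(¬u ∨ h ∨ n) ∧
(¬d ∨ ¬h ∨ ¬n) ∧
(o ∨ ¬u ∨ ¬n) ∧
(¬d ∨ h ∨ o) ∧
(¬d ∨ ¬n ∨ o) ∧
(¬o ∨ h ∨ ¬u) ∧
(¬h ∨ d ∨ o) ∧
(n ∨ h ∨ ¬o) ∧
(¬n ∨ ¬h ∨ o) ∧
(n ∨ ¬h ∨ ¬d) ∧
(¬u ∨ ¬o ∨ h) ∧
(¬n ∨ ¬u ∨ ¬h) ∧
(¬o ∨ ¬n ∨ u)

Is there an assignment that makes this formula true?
Yes

Yes, the formula is satisfiable.

One satisfying assignment is: u=False, d=False, o=False, h=False, n=False

Verification: With this assignment, all 18 clauses evaluate to true.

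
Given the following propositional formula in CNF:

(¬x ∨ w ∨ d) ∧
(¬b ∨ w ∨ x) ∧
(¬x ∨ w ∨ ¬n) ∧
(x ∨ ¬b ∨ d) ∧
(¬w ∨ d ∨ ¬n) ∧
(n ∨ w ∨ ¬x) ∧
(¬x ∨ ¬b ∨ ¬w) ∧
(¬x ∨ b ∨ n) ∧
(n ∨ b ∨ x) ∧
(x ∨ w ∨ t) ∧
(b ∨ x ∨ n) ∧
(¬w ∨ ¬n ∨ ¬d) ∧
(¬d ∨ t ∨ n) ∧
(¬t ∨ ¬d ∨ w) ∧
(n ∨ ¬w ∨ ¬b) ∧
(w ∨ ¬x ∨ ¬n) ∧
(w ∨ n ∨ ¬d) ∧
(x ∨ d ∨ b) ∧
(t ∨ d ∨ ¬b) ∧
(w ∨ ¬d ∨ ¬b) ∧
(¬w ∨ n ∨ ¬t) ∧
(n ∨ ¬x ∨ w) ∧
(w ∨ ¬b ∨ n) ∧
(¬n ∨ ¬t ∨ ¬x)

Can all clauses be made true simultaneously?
No

No, the formula is not satisfiable.

No assignment of truth values to the variables can make all 24 clauses true simultaneously.

The formula is UNSAT (unsatisfiable).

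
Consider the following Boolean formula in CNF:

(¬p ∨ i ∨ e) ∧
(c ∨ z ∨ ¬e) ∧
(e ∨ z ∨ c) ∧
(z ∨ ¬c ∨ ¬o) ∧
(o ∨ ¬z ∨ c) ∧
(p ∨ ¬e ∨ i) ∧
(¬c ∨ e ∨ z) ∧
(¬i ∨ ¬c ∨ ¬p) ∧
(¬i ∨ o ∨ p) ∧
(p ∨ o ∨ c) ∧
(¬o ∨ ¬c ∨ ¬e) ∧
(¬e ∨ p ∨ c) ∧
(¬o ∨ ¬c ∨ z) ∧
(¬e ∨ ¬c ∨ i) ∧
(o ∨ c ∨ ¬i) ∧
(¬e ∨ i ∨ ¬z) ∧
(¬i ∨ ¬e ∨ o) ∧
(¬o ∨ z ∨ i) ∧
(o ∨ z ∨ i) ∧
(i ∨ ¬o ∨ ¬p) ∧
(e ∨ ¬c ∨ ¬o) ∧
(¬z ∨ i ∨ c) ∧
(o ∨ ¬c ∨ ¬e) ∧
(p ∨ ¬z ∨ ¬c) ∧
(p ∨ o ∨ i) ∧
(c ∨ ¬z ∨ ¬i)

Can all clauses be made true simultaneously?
No

No, the formula is not satisfiable.

No assignment of truth values to the variables can make all 26 clauses true simultaneously.

The formula is UNSAT (unsatisfiable).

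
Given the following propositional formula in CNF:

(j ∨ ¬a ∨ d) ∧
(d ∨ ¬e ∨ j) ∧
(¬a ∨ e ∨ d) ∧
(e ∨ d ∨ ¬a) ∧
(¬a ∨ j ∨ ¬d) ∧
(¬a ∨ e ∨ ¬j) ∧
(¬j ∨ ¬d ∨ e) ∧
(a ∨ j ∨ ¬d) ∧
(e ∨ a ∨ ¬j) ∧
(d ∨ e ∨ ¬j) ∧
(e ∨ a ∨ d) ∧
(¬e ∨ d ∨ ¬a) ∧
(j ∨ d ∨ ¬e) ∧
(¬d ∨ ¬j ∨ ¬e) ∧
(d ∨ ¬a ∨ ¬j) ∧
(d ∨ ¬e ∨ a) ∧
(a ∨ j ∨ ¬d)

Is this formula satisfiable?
No

No, the formula is not satisfiable.

No assignment of truth values to the variables can make all 17 clauses true simultaneously.

The formula is UNSAT (unsatisfiable).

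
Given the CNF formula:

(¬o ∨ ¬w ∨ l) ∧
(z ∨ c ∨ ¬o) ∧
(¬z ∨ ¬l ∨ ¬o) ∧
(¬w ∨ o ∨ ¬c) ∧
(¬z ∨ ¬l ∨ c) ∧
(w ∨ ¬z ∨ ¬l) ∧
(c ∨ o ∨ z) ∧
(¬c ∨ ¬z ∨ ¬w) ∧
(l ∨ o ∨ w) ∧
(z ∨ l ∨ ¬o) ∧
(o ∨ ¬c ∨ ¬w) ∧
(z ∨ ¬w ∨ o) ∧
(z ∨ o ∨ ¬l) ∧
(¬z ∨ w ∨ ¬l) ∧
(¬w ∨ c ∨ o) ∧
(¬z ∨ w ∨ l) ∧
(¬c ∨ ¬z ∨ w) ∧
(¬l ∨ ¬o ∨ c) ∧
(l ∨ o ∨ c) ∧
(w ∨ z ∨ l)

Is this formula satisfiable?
Yes

Yes, the formula is satisfiable.

One satisfying assignment is: c=True, l=True, o=True, w=False, z=False

Verification: With this assignment, all 20 clauses evaluate to true.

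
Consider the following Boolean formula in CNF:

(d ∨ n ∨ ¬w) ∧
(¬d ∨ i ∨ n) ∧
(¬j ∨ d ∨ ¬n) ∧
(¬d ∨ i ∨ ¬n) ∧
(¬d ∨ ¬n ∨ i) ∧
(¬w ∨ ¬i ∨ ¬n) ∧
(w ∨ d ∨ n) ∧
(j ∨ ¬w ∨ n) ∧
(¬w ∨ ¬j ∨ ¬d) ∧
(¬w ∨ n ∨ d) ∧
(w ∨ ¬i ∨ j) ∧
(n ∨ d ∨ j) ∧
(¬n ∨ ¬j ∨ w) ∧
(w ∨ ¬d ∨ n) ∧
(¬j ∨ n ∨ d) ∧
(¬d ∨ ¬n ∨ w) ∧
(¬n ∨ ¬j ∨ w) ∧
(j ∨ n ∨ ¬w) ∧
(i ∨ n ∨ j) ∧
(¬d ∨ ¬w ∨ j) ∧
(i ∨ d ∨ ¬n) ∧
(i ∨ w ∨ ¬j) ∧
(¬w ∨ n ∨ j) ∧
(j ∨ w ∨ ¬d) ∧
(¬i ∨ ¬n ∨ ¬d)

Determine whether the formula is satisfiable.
No

No, the formula is not satisfiable.

No assignment of truth values to the variables can make all 25 clauses true simultaneously.

The formula is UNSAT (unsatisfiable).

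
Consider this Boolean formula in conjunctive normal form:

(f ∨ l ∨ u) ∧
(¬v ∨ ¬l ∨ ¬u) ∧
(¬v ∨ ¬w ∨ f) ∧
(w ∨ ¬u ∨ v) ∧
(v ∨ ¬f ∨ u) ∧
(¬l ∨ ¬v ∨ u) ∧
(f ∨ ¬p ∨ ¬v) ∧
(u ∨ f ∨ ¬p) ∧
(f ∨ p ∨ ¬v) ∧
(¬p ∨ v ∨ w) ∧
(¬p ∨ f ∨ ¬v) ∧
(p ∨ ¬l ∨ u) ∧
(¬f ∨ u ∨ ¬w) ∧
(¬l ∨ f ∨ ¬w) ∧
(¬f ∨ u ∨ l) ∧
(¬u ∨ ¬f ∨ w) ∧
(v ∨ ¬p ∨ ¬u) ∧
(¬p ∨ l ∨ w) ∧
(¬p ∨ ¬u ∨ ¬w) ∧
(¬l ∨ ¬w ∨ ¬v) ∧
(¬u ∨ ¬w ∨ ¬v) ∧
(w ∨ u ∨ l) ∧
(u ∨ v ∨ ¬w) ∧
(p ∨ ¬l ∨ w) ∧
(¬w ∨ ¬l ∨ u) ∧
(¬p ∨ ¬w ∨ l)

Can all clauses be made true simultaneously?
Yes

Yes, the formula is satisfiable.

One satisfying assignment is: l=True, w=True, f=True, v=False, u=True, p=False

Verification: With this assignment, all 26 clauses evaluate to true.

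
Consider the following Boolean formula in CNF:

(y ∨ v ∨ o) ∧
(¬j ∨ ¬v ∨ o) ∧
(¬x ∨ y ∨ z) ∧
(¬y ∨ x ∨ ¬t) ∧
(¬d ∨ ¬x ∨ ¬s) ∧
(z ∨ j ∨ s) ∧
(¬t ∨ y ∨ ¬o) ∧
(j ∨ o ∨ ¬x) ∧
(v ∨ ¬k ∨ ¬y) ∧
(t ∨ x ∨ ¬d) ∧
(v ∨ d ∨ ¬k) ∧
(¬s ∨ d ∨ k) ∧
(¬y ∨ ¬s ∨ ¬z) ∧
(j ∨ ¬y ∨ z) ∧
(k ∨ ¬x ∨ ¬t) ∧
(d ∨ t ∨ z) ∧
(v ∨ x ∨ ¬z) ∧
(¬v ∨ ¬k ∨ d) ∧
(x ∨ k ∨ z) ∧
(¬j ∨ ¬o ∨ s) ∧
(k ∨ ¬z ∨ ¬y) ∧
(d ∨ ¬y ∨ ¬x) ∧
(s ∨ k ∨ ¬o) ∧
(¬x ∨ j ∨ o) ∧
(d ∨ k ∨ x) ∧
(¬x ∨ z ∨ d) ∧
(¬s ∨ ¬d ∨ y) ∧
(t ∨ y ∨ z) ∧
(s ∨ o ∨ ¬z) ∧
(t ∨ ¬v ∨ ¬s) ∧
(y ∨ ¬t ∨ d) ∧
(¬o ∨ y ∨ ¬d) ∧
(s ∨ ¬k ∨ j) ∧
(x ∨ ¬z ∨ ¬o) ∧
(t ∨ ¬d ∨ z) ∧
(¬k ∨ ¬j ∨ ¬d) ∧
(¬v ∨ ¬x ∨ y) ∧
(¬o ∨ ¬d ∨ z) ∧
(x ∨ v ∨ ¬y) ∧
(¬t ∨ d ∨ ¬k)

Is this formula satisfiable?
No

No, the formula is not satisfiable.

No assignment of truth values to the variables can make all 40 clauses true simultaneously.

The formula is UNSAT (unsatisfiable).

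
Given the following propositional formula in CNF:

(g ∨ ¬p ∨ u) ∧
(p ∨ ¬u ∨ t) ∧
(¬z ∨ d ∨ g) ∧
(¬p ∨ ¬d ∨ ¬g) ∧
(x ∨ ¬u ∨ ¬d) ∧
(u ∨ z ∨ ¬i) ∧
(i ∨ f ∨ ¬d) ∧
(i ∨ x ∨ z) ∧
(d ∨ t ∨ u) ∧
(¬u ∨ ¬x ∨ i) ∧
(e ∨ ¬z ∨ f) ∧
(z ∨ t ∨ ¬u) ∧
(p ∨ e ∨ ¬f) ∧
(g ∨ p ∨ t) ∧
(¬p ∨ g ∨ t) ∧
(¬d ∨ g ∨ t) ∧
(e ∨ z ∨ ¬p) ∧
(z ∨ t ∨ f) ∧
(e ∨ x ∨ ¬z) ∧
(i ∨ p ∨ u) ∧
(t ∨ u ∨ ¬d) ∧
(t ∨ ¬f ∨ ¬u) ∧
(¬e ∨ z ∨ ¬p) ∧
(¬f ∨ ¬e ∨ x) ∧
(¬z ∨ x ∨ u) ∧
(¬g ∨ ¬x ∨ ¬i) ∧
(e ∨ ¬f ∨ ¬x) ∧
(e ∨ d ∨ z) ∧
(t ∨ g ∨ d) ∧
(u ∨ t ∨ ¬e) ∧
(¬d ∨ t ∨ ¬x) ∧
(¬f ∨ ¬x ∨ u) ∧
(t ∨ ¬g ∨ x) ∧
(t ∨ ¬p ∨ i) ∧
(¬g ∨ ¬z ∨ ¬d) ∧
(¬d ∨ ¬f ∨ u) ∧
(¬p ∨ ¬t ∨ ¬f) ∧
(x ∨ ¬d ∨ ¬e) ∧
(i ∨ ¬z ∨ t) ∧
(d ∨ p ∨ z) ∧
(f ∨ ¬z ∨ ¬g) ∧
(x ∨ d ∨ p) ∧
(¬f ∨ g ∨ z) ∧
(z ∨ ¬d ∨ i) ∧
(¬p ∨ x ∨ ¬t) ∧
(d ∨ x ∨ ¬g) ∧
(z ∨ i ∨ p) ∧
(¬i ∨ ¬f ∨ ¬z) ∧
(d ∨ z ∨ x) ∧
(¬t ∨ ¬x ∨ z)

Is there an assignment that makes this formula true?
Yes

Yes, the formula is satisfiable.

One satisfying assignment is: d=True, u=True, p=True, f=False, t=True, x=True, i=True, g=False, e=True, z=True

Verification: With this assignment, all 50 clauses evaluate to true.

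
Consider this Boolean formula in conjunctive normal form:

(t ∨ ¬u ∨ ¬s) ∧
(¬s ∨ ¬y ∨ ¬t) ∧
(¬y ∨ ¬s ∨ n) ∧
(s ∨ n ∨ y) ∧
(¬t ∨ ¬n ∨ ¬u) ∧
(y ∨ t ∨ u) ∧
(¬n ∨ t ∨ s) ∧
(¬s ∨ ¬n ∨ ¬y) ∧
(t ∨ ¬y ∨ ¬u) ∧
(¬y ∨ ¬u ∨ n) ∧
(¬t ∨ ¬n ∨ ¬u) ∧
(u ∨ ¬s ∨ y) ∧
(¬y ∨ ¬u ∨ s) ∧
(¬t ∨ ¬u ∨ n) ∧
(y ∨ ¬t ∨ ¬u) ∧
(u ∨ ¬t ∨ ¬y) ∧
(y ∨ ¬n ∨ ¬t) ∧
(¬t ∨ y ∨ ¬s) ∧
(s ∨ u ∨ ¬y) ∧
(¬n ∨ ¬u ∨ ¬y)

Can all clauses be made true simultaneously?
No

No, the formula is not satisfiable.

No assignment of truth values to the variables can make all 20 clauses true simultaneously.

The formula is UNSAT (unsatisfiable).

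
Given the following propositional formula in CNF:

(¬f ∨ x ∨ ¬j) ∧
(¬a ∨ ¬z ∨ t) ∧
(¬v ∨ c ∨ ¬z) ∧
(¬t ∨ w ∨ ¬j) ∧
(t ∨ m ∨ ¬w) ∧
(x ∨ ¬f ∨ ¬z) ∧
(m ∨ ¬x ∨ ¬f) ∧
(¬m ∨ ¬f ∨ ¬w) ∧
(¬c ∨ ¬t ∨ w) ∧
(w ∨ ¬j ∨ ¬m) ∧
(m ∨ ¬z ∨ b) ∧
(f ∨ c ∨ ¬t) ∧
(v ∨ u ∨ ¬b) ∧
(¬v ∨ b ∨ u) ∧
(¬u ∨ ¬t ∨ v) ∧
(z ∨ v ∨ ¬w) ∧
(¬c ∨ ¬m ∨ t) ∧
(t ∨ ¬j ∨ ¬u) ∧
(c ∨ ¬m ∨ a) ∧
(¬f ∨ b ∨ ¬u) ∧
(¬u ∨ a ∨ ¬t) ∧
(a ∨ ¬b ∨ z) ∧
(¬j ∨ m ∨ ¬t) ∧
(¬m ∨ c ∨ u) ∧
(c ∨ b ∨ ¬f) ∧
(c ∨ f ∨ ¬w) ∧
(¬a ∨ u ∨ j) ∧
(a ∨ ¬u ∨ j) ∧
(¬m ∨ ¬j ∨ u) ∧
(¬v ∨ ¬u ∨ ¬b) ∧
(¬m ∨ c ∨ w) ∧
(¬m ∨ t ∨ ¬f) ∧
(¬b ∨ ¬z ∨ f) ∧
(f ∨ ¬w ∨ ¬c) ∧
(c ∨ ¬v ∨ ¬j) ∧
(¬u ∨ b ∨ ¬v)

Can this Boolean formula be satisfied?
Yes

Yes, the formula is satisfiable.

One satisfying assignment is: u=False, v=False, m=False, j=False, f=False, a=False, c=False, z=False, b=False, x=False, t=False, w=False

Verification: With this assignment, all 36 clauses evaluate to true.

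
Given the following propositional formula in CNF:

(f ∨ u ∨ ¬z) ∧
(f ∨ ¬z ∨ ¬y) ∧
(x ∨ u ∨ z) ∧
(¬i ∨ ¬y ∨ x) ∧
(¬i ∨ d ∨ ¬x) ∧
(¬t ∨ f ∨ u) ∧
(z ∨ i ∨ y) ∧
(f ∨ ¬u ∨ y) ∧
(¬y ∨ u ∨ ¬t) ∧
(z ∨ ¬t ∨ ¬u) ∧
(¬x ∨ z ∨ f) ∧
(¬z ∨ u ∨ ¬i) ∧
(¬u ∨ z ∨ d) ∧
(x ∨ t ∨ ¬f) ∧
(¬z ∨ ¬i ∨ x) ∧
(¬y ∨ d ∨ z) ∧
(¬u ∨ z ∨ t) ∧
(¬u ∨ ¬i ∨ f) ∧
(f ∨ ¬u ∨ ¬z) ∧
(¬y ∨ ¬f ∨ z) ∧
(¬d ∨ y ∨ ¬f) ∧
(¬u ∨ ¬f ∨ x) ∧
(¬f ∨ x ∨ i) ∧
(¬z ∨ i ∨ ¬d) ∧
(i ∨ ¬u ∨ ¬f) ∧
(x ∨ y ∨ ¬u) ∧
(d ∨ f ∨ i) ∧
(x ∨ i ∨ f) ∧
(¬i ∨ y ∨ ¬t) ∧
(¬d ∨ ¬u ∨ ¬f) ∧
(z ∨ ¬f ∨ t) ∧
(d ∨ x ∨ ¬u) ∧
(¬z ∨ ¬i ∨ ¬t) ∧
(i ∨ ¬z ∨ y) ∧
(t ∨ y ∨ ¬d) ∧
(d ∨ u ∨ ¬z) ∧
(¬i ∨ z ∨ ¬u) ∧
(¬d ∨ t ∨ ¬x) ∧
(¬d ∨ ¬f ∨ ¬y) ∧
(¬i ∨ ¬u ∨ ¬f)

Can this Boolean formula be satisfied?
No

No, the formula is not satisfiable.

No assignment of truth values to the variables can make all 40 clauses true simultaneously.

The formula is UNSAT (unsatisfiable).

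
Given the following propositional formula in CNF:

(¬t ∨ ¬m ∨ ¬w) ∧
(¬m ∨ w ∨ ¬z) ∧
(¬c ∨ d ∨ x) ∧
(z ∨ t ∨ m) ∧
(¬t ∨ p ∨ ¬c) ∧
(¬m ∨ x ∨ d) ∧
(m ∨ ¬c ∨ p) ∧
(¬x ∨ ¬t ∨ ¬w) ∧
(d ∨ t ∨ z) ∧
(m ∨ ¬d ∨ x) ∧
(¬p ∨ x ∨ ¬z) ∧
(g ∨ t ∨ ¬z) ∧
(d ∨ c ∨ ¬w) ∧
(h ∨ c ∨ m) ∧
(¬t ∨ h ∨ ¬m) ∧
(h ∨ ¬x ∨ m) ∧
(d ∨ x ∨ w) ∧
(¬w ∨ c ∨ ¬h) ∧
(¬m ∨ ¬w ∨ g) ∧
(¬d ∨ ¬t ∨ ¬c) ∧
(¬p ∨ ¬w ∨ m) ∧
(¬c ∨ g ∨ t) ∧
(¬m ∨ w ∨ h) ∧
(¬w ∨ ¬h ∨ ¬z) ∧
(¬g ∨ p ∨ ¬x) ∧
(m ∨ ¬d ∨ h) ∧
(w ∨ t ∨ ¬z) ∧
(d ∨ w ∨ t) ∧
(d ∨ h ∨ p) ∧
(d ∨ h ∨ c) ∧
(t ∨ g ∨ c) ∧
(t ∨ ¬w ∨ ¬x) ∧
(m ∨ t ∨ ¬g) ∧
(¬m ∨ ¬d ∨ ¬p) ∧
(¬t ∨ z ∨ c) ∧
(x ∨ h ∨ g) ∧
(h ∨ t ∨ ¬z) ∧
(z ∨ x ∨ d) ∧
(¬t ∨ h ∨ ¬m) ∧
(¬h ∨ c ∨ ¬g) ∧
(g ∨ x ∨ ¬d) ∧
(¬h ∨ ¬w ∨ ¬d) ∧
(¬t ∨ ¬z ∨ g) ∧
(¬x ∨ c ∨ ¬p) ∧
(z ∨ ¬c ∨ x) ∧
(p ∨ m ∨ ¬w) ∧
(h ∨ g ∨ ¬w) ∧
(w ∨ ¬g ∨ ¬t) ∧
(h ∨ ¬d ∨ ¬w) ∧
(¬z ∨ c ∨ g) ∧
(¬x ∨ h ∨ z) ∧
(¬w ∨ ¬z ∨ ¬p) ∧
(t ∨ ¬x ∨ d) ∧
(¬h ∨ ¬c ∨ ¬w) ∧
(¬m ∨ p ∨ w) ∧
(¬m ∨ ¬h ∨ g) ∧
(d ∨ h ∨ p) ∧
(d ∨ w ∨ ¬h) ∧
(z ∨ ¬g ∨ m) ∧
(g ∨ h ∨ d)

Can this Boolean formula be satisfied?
No

No, the formula is not satisfiable.

No assignment of truth values to the variables can make all 60 clauses true simultaneously.

The formula is UNSAT (unsatisfiable).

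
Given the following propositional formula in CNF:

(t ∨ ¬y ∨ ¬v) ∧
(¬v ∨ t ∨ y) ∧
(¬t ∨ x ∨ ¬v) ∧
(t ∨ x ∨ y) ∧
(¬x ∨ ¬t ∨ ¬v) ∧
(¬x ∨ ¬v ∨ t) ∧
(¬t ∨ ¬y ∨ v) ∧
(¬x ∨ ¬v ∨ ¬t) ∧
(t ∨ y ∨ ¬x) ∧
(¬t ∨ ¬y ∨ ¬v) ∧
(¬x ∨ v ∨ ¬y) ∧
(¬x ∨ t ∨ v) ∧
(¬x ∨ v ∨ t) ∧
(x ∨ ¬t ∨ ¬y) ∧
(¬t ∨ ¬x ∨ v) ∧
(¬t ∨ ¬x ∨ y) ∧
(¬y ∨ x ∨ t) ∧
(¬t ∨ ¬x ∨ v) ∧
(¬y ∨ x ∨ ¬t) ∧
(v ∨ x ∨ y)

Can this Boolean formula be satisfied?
No

No, the formula is not satisfiable.

No assignment of truth values to the variables can make all 20 clauses true simultaneously.

The formula is UNSAT (unsatisfiable).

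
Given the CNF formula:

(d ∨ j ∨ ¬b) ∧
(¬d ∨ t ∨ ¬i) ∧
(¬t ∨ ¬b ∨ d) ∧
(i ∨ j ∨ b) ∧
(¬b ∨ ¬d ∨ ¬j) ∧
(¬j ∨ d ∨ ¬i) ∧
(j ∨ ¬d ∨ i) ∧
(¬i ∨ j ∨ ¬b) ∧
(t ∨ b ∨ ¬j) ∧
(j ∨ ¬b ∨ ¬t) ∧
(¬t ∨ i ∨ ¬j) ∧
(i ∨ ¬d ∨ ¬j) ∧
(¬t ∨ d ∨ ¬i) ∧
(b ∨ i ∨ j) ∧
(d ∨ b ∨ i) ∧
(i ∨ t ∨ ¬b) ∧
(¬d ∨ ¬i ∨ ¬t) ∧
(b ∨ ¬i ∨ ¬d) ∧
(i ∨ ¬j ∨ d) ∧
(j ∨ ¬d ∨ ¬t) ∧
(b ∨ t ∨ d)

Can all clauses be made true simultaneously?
No

No, the formula is not satisfiable.

No assignment of truth values to the variables can make all 21 clauses true simultaneously.

The formula is UNSAT (unsatisfiable).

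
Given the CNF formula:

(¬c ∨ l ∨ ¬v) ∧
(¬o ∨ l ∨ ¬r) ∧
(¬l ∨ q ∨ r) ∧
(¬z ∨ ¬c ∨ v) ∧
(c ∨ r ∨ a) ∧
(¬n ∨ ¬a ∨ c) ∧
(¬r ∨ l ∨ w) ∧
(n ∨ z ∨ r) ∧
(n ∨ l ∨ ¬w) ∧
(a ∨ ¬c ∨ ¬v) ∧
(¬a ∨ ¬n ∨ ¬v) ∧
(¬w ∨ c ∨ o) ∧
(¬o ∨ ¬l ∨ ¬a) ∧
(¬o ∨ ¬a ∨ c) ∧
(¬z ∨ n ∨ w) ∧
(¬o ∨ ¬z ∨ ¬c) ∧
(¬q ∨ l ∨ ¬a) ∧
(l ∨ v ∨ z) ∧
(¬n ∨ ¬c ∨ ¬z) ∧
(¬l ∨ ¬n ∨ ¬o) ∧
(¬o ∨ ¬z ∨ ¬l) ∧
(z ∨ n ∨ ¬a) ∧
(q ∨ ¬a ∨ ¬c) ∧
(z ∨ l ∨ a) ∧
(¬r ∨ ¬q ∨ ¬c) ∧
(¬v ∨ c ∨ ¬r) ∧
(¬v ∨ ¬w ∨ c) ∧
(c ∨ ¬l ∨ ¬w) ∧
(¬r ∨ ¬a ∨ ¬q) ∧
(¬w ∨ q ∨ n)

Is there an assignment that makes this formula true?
Yes

Yes, the formula is satisfiable.

One satisfying assignment is: c=False, z=False, n=False, a=False, r=True, w=False, o=False, v=False, l=True, q=False

Verification: With this assignment, all 30 clauses evaluate to true.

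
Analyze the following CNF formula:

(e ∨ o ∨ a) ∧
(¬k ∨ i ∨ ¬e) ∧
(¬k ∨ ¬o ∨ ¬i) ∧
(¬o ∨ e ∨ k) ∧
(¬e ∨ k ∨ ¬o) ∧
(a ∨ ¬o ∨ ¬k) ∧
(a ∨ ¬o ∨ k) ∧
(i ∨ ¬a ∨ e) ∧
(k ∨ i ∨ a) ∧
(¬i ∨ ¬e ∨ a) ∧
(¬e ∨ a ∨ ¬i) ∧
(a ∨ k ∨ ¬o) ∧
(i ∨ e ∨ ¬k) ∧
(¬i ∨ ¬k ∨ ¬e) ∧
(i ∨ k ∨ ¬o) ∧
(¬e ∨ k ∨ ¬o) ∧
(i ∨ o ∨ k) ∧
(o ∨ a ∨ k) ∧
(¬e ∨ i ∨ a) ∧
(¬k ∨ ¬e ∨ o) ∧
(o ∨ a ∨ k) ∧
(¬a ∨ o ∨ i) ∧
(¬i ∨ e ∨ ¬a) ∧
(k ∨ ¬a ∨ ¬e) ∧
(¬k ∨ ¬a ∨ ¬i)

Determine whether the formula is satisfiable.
No

No, the formula is not satisfiable.

No assignment of truth values to the variables can make all 25 clauses true simultaneously.

The formula is UNSAT (unsatisfiable).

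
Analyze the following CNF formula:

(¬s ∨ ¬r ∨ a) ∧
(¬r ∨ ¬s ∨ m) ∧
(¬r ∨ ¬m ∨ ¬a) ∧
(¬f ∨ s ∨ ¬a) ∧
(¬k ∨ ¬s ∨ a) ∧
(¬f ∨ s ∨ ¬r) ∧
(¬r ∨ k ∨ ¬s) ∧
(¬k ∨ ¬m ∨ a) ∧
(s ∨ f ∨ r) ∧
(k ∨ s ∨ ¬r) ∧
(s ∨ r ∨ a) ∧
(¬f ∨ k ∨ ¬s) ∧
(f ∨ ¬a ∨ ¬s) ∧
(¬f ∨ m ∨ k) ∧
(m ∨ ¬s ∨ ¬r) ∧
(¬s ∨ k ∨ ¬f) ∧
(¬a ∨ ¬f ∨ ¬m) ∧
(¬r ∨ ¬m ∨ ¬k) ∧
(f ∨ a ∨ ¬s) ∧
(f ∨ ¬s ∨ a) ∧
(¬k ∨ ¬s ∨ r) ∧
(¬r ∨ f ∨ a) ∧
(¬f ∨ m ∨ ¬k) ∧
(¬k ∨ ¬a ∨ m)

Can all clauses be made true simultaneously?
No

No, the formula is not satisfiable.

No assignment of truth values to the variables can make all 24 clauses true simultaneously.

The formula is UNSAT (unsatisfiable).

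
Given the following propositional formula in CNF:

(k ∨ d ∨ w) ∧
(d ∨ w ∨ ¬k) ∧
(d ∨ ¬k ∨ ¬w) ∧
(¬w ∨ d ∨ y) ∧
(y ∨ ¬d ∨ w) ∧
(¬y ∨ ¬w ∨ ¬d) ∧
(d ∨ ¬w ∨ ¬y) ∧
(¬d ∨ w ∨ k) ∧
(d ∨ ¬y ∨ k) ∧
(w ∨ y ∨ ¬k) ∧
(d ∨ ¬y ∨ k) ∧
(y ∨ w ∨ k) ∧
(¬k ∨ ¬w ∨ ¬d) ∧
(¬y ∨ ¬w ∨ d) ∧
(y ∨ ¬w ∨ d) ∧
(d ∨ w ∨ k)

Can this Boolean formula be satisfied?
Yes

Yes, the formula is satisfiable.

One satisfying assignment is: y=False, d=True, k=False, w=True

Verification: With this assignment, all 16 clauses evaluate to true.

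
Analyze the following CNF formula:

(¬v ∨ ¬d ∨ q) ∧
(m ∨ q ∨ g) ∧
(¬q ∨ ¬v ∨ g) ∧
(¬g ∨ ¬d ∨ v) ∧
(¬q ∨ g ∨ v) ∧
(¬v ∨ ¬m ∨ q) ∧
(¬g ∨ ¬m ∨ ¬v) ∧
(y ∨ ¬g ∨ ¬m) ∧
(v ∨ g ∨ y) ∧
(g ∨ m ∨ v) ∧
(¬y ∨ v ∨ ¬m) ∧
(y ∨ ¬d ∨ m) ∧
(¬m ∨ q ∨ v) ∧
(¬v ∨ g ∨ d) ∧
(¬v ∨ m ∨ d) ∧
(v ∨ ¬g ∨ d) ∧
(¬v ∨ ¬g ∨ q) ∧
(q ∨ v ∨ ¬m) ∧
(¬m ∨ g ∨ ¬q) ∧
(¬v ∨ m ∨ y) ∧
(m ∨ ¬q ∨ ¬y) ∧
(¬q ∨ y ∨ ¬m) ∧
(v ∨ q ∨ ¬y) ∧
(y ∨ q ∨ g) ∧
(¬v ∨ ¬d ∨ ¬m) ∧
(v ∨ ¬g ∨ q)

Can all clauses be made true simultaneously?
No

No, the formula is not satisfiable.

No assignment of truth values to the variables can make all 26 clauses true simultaneously.

The formula is UNSAT (unsatisfiable).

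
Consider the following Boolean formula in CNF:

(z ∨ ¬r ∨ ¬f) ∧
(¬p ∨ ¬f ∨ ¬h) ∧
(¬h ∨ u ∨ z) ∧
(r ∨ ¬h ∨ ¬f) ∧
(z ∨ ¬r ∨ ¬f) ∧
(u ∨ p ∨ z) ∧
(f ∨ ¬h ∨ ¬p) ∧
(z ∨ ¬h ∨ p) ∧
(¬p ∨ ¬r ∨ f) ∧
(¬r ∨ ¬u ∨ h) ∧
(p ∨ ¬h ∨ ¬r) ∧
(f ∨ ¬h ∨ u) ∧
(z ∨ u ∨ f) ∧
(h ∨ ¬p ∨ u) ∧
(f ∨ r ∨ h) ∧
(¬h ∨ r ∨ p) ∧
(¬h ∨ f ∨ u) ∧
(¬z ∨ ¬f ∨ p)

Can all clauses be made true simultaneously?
Yes

Yes, the formula is satisfiable.

One satisfying assignment is: u=False, z=True, p=False, f=False, h=False, r=True

Verification: With this assignment, all 18 clauses evaluate to true.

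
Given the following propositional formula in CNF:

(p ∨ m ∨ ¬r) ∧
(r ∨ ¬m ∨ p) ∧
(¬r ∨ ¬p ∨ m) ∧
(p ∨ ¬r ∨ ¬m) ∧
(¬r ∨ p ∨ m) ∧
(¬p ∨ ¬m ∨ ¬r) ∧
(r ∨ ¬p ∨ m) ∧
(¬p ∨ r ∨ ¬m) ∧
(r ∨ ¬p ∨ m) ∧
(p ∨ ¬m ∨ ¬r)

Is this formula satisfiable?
Yes

Yes, the formula is satisfiable.

One satisfying assignment is: p=False, m=False, r=False

Verification: With this assignment, all 10 clauses evaluate to true.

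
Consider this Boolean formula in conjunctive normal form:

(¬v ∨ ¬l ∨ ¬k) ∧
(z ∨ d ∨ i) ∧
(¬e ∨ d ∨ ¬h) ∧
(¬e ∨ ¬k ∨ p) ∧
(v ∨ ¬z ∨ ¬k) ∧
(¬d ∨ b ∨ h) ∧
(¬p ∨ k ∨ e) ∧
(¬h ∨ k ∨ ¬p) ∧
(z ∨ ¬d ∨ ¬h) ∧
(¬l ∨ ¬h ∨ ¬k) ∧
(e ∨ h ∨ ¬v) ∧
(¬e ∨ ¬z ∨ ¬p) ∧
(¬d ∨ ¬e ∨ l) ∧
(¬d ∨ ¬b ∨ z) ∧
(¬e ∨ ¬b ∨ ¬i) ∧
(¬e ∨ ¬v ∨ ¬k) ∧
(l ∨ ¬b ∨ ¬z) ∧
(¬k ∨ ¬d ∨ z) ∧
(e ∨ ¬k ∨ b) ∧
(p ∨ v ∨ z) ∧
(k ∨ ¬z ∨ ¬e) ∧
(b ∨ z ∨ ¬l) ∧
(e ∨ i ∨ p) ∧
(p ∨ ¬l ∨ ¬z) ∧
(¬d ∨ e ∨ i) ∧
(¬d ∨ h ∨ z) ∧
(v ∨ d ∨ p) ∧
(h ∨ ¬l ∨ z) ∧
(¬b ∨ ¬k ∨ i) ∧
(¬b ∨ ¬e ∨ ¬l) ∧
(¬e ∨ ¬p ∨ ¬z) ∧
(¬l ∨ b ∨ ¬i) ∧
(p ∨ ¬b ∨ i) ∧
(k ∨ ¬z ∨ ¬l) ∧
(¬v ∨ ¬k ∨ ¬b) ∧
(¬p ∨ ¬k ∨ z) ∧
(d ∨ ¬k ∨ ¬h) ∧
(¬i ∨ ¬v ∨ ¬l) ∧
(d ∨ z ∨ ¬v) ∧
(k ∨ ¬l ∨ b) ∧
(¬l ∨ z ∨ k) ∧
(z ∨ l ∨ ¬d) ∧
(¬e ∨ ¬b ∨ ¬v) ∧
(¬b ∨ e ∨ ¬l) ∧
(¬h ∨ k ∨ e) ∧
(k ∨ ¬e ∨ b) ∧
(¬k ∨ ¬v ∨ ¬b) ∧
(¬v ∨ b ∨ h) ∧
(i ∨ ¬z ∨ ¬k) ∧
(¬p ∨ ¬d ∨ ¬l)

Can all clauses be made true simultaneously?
No

No, the formula is not satisfiable.

No assignment of truth values to the variables can make all 50 clauses true simultaneously.

The formula is UNSAT (unsatisfiable).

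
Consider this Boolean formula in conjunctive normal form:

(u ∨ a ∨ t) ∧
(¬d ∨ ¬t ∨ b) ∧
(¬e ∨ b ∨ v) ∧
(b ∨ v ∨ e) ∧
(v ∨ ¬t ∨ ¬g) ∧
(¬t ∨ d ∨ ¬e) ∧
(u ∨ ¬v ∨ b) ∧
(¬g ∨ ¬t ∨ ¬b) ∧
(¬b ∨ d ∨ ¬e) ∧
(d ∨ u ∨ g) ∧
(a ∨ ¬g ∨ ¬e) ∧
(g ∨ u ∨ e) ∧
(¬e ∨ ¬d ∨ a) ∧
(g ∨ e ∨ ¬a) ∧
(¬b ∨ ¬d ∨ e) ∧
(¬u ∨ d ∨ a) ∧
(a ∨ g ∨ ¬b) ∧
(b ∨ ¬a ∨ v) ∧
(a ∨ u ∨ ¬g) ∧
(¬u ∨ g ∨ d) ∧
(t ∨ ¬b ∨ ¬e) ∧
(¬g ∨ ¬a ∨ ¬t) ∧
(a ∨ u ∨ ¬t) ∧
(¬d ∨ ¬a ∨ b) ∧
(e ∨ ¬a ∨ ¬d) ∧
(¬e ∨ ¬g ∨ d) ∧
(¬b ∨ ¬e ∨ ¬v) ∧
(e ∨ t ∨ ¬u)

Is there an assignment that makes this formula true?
Yes

Yes, the formula is satisfiable.

One satisfying assignment is: a=True, d=True, t=True, e=True, u=False, v=False, g=False, b=True

Verification: With this assignment, all 28 clauses evaluate to true.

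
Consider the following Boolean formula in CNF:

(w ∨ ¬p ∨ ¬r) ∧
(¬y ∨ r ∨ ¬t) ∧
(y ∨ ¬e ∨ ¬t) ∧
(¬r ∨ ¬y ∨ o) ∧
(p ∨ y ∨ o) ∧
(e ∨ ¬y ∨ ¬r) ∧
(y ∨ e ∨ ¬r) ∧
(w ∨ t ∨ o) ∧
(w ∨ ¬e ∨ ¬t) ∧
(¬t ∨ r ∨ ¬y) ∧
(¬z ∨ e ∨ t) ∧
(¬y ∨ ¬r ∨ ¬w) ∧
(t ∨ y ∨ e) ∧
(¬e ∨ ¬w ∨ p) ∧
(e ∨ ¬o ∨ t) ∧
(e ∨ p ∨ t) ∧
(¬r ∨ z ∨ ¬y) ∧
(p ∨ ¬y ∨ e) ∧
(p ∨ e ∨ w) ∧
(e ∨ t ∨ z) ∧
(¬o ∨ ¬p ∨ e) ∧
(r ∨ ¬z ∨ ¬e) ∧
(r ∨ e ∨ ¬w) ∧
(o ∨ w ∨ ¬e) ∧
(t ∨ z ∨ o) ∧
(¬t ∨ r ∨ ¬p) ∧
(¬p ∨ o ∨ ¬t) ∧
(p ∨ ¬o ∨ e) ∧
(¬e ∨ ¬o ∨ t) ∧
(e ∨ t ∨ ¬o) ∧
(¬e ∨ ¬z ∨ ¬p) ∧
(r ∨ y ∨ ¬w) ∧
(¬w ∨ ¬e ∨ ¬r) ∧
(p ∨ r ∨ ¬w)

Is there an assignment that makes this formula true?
No

No, the formula is not satisfiable.

No assignment of truth values to the variables can make all 34 clauses true simultaneously.

The formula is UNSAT (unsatisfiable).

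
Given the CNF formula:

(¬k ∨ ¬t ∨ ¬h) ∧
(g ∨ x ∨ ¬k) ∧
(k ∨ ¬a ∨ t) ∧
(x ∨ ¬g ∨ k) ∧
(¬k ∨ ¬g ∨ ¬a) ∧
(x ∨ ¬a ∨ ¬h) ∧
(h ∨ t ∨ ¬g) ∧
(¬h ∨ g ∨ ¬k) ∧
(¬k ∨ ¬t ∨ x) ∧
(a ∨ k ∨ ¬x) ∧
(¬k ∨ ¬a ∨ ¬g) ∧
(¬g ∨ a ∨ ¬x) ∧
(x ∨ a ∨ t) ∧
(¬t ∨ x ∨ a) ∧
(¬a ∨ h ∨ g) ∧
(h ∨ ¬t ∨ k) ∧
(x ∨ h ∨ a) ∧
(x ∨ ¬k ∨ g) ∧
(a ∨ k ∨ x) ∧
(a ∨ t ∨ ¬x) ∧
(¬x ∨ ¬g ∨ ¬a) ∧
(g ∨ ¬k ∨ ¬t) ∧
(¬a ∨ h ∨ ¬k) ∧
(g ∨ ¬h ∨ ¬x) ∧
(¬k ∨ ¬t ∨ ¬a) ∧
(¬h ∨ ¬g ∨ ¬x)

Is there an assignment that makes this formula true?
No

No, the formula is not satisfiable.

No assignment of truth values to the variables can make all 26 clauses true simultaneously.

The formula is UNSAT (unsatisfiable).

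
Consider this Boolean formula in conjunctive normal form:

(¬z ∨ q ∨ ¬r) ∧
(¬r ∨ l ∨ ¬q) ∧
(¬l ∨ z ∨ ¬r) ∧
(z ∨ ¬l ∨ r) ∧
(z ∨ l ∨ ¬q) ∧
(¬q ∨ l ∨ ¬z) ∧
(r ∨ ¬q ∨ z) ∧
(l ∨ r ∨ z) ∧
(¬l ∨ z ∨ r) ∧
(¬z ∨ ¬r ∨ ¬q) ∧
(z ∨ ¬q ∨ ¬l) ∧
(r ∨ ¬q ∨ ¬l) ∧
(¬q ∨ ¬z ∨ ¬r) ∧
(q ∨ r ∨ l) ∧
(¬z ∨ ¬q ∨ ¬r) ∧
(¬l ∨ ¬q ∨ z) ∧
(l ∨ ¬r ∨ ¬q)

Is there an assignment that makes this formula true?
Yes

Yes, the formula is satisfiable.

One satisfying assignment is: z=False, l=False, q=False, r=True

Verification: With this assignment, all 17 clauses evaluate to true.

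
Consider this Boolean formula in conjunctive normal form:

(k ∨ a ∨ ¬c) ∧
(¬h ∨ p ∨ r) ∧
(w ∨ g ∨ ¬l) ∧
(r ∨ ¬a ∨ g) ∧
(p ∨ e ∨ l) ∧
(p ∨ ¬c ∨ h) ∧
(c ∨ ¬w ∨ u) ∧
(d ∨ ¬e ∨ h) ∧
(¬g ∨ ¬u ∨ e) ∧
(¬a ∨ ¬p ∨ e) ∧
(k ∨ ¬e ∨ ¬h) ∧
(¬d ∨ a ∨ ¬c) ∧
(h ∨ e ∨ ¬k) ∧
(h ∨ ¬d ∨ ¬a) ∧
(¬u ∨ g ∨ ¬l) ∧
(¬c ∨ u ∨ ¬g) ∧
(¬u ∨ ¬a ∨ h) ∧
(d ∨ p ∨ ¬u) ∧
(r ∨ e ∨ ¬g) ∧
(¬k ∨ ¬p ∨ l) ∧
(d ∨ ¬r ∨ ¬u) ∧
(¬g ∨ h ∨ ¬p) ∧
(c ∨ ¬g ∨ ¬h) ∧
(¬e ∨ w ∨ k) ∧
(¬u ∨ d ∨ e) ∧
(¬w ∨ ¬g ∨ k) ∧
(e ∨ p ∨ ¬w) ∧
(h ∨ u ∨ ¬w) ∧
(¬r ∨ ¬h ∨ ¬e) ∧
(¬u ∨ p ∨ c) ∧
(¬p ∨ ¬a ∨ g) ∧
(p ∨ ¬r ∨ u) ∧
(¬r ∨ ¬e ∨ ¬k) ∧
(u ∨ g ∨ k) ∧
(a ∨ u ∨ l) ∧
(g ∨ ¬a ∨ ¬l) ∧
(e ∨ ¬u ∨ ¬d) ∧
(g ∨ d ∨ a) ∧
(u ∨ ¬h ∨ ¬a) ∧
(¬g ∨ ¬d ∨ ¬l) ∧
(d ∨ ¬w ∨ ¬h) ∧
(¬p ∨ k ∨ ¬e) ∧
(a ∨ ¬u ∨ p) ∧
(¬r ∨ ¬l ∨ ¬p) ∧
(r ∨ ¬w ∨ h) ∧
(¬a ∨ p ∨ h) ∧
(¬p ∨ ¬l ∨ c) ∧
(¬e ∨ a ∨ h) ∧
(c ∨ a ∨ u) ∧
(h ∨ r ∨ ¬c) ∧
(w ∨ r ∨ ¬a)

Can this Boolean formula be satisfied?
Yes

Yes, the formula is satisfiable.

One satisfying assignment is: e=True, h=True, g=True, k=True, p=True, r=False, d=False, u=True, c=True, w=False, l=True, a=False

Verification: With this assignment, all 51 clauses evaluate to true.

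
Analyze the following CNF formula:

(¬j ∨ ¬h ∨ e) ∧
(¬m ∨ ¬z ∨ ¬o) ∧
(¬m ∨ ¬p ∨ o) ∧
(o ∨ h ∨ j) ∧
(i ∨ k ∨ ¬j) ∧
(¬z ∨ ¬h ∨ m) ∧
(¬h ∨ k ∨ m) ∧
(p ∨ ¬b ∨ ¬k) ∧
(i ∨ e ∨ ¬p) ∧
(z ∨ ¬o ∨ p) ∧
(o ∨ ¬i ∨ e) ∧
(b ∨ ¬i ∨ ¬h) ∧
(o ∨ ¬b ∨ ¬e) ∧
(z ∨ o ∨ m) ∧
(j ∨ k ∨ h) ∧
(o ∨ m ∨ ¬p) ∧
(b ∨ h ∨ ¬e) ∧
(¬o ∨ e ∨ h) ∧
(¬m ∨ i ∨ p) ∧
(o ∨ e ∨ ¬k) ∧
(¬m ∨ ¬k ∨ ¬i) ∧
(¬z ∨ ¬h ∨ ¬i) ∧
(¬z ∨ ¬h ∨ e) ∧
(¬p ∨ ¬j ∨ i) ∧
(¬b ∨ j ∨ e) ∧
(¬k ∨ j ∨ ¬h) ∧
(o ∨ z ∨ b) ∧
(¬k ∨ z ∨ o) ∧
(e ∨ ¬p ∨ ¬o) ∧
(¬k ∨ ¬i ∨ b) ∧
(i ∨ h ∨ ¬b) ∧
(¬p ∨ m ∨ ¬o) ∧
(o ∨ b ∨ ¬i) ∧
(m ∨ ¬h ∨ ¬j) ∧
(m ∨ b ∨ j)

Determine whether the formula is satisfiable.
Yes

Yes, the formula is satisfiable.

One satisfying assignment is: i=False, m=True, o=True, b=False, j=False, k=False, h=True, e=True, z=False, p=True

Verification: With this assignment, all 35 clauses evaluate to true.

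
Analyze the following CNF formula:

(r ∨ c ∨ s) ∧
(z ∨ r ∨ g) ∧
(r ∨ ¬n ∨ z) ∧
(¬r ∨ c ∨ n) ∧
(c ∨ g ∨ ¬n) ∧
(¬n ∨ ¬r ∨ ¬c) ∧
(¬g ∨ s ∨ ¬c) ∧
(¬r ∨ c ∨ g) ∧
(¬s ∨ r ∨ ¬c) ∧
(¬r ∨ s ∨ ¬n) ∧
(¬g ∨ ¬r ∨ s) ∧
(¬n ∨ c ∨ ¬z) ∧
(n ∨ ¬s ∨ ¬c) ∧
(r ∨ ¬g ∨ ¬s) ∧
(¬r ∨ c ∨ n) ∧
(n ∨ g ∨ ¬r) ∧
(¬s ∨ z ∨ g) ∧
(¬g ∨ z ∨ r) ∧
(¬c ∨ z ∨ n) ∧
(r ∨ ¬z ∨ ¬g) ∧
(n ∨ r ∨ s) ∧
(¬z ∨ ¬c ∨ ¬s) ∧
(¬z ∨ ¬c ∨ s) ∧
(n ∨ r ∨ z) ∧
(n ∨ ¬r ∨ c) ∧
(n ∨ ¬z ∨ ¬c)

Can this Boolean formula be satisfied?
Yes

Yes, the formula is satisfiable.

One satisfying assignment is: z=True, c=False, s=True, r=False, g=False, n=False

Verification: With this assignment, all 26 clauses evaluate to true.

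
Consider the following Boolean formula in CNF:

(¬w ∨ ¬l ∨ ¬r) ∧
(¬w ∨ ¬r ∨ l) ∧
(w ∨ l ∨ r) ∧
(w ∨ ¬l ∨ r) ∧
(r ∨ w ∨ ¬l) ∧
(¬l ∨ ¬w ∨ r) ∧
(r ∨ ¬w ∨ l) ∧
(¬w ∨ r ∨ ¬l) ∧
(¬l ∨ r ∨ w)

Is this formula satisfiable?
Yes

Yes, the formula is satisfiable.

One satisfying assignment is: l=False, r=True, w=False

Verification: With this assignment, all 9 clauses evaluate to true.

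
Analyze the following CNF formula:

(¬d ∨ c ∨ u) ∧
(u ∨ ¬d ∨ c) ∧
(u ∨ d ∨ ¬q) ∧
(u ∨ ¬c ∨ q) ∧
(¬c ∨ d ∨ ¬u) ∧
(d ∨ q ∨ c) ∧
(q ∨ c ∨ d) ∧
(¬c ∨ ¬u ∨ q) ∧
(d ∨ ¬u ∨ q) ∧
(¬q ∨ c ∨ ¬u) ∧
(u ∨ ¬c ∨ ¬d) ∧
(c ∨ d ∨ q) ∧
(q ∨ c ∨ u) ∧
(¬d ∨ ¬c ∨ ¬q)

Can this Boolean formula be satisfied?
Yes

Yes, the formula is satisfiable.

One satisfying assignment is: u=True, d=True, c=False, q=False

Verification: With this assignment, all 14 clauses evaluate to true.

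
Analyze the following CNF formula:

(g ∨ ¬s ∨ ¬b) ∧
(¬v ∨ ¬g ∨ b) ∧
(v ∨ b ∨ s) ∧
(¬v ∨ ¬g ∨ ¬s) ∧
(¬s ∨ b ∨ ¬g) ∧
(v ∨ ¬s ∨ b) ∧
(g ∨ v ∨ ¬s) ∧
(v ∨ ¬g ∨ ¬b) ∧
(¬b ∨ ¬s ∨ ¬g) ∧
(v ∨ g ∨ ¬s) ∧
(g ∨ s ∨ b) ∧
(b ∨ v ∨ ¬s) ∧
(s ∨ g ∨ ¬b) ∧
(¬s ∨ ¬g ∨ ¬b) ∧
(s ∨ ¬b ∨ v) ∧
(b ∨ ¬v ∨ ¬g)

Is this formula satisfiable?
Yes

Yes, the formula is satisfiable.

One satisfying assignment is: b=True, g=True, v=True, s=False

Verification: With this assignment, all 16 clauses evaluate to true.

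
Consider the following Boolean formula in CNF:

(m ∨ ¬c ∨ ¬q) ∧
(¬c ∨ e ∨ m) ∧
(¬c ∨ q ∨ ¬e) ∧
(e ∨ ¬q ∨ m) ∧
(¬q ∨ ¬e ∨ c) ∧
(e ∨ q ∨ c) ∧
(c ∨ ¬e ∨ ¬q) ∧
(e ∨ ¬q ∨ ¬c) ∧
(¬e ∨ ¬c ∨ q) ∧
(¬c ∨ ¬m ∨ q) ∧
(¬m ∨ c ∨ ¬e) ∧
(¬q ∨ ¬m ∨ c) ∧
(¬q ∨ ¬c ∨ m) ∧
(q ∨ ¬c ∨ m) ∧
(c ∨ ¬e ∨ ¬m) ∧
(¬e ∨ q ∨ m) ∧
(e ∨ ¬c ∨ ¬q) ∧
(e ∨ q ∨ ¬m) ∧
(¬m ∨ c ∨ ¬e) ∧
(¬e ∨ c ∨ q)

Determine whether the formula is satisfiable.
Yes

Yes, the formula is satisfiable.

One satisfying assignment is: e=True, q=True, m=True, c=True

Verification: With this assignment, all 20 clauses evaluate to true.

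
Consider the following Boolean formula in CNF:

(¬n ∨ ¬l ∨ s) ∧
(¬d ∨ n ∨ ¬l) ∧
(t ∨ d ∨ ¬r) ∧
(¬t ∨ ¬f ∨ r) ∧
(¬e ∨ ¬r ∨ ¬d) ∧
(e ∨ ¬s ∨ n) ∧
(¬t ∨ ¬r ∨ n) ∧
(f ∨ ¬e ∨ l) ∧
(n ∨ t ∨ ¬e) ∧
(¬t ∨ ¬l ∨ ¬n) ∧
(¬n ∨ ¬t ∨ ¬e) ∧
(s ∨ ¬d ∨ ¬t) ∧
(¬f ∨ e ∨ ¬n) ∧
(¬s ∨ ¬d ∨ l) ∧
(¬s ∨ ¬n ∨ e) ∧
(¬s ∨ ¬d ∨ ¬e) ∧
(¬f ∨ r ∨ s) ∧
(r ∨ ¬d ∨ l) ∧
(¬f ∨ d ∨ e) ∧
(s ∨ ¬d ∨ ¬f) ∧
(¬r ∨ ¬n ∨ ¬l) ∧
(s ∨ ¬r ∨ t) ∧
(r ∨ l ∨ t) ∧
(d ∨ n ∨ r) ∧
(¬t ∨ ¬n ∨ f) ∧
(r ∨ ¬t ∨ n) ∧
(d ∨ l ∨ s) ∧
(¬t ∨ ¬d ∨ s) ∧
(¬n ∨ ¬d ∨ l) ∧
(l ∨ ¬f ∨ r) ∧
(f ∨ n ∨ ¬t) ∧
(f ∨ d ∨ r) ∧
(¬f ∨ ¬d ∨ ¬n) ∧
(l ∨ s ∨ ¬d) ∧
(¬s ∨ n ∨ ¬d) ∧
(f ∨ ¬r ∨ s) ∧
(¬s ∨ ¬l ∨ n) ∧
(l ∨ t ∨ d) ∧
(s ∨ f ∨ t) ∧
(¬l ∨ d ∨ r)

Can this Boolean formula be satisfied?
No

No, the formula is not satisfiable.

No assignment of truth values to the variables can make all 40 clauses true simultaneously.

The formula is UNSAT (unsatisfiable).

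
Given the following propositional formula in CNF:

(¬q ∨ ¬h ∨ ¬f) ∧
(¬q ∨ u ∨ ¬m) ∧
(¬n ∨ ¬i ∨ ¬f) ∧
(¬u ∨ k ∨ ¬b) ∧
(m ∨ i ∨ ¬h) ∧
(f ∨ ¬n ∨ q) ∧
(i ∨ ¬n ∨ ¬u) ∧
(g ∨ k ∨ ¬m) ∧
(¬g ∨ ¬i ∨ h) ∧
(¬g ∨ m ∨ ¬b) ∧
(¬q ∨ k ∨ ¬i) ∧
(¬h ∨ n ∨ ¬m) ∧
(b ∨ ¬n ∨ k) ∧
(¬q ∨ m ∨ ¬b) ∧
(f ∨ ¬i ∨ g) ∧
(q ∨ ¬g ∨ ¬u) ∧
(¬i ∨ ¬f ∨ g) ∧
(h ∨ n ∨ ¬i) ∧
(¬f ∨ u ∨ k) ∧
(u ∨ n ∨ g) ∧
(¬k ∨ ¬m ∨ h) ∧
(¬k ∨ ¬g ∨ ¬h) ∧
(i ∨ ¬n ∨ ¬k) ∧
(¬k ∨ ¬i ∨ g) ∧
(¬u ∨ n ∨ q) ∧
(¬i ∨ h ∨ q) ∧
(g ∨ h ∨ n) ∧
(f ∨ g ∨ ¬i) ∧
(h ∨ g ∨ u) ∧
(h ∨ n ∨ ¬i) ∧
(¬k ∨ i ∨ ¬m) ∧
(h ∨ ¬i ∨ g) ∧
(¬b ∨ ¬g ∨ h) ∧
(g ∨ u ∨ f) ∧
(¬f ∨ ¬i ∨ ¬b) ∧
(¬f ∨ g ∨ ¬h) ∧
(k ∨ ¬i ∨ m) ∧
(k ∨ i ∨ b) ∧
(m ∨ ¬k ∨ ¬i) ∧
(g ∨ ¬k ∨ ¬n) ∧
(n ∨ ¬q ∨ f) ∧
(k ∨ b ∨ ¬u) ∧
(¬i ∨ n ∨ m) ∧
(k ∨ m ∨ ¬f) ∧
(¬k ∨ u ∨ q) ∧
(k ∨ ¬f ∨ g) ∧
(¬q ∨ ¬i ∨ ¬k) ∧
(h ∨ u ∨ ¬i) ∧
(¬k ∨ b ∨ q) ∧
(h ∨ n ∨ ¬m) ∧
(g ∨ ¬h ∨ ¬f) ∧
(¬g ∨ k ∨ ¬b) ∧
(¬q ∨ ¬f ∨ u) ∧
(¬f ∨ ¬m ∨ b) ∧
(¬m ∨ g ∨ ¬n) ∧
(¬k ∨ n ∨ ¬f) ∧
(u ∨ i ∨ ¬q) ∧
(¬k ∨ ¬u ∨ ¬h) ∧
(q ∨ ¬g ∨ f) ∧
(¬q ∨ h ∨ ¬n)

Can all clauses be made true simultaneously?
No

No, the formula is not satisfiable.

No assignment of truth values to the variables can make all 60 clauses true simultaneously.

The formula is UNSAT (unsatisfiable).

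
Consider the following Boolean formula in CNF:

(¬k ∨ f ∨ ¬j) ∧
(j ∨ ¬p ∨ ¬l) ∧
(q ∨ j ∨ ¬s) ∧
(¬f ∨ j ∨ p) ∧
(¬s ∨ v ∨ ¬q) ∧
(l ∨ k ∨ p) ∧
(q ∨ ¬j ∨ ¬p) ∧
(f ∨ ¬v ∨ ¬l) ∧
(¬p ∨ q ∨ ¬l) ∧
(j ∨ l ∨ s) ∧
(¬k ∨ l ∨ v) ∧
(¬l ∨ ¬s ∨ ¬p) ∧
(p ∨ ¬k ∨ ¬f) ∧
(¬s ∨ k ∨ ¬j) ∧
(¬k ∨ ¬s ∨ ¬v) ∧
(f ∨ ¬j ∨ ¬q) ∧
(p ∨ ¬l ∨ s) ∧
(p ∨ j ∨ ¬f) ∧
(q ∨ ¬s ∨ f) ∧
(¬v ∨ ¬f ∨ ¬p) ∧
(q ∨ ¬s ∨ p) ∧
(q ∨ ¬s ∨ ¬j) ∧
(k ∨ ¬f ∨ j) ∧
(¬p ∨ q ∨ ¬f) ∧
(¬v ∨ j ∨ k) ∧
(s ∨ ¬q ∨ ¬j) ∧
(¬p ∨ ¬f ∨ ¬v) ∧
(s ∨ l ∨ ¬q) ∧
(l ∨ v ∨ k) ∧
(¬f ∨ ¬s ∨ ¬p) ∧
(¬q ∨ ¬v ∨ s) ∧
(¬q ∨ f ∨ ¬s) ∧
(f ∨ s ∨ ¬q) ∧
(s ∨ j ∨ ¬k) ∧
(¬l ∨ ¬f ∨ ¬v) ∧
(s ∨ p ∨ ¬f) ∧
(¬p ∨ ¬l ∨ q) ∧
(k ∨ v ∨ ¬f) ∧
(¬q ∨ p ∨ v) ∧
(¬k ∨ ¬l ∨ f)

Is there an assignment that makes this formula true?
No

No, the formula is not satisfiable.

No assignment of truth values to the variables can make all 40 clauses true simultaneously.

The formula is UNSAT (unsatisfiable).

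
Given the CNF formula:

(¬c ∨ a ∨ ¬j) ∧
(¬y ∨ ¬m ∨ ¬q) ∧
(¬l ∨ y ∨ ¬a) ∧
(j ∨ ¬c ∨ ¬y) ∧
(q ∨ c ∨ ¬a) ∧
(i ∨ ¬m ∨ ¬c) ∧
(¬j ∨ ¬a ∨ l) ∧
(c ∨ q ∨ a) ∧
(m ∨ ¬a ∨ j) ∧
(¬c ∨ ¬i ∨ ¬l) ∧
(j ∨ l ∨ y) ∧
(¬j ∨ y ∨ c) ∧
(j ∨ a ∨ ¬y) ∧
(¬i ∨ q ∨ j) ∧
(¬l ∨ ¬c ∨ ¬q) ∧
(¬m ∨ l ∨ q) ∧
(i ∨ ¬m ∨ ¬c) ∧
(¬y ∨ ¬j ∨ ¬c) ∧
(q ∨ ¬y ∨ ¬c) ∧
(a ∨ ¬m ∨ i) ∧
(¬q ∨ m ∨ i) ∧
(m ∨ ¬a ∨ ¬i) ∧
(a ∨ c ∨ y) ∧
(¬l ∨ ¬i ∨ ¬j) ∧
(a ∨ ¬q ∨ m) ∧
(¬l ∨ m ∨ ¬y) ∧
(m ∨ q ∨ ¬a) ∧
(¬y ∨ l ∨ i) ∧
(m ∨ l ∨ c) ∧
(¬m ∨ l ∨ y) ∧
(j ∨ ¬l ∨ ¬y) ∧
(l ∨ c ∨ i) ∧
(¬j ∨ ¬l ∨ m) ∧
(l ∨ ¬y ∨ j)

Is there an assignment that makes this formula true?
Yes

Yes, the formula is satisfiable.

One satisfying assignment is: y=False, q=False, i=False, m=False, l=True, j=False, c=True, a=False

Verification: With this assignment, all 34 clauses evaluate to true.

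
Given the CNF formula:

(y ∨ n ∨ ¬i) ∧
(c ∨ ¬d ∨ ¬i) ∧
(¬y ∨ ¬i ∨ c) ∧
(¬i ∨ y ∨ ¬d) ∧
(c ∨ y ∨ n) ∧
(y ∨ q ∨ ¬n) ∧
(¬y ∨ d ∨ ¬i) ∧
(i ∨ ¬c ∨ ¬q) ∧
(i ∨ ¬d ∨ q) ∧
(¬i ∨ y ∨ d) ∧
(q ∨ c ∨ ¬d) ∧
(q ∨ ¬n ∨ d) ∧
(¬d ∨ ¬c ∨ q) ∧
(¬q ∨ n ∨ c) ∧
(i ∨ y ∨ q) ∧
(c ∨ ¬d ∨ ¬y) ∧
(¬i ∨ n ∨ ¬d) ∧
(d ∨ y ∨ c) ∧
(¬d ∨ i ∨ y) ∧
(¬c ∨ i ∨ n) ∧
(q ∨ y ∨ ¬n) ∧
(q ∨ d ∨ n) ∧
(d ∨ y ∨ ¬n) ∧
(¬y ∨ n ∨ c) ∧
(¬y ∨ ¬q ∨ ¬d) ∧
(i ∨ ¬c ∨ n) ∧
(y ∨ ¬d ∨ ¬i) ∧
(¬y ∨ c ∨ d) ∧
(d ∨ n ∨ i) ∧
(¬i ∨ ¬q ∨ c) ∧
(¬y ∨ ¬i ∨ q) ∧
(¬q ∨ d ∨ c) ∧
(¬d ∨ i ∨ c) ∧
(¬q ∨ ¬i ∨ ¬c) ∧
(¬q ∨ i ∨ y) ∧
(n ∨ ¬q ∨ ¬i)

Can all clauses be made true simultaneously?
No

No, the formula is not satisfiable.

No assignment of truth values to the variables can make all 36 clauses true simultaneously.

The formula is UNSAT (unsatisfiable).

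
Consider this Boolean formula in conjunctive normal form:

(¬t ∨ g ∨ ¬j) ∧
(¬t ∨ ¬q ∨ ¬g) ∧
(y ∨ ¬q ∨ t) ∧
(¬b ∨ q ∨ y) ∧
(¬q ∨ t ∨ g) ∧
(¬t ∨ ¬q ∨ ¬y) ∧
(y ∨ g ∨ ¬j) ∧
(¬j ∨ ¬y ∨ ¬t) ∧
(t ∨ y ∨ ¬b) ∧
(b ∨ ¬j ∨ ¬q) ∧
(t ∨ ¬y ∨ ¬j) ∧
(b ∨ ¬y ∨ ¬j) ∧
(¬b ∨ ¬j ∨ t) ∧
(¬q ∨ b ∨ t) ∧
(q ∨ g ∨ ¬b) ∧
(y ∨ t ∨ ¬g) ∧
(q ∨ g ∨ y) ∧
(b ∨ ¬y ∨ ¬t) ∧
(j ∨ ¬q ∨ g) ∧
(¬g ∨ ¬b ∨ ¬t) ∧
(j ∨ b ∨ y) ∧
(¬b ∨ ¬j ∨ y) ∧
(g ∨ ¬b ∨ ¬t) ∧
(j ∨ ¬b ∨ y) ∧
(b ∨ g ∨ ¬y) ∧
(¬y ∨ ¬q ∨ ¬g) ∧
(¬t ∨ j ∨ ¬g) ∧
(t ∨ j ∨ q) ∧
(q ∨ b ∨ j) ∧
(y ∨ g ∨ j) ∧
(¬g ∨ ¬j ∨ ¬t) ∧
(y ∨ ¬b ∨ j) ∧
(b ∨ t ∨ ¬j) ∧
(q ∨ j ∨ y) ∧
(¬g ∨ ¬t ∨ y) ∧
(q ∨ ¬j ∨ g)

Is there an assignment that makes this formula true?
No

No, the formula is not satisfiable.

No assignment of truth values to the variables can make all 36 clauses true simultaneously.

The formula is UNSAT (unsatisfiable).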